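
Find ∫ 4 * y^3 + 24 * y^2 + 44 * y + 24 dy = y^4 + 8*y^3 + 22*y^2 + 24*y + C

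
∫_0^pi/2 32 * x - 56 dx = -49 + (7 - 2*pi)^2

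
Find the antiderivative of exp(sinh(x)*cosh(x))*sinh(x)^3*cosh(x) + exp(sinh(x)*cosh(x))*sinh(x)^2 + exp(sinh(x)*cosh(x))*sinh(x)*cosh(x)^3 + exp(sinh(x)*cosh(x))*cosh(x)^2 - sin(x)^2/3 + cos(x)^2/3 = exp(sinh(2*x)/2)*sinh(2*x)/2 + sin(2*x)/6 + C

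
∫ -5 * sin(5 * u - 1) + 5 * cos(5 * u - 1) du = sqrt(2)*cos(-5*u + pi/4 + 1) + C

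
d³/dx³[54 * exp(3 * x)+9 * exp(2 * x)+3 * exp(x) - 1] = 1458*exp(3*x) + 72*exp(2*x) + 3*exp(x)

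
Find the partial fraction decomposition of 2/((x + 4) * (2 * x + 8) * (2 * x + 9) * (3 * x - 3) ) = -8/(33*(2*x + 9)) + 3/(25*(x + 4)) - 1/(15*(x + 4)^2) + 1/(825*(x - 1))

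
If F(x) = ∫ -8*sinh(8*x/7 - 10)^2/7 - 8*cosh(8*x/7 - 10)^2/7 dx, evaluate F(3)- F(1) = -sinh(124/7)/2 + sinh(92/7)/2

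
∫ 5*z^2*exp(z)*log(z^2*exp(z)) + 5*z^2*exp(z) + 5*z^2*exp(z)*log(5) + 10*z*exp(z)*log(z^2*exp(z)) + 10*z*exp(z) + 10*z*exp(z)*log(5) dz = 5*z^2*exp(z)*log(5*z^2*exp(z)) + C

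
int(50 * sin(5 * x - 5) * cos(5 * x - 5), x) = -5*cos(10*x - 10)/2 + C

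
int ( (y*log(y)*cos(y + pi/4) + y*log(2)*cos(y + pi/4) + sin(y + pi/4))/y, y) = log(2*y)*sin(y + pi/4) + C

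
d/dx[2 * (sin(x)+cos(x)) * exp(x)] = 4*exp(x)*cos(x)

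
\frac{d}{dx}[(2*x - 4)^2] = 8*x - 16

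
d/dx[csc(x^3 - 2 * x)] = 2*(2 - 3*x^2)*cos(x*(x^2 - 2))/(1 - cos(2*x*(x^2 - 2)))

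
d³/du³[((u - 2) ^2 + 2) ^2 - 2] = 24*u - 48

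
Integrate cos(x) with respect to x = sin(x) + C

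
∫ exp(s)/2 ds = exp(s)/2 + C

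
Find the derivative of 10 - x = -1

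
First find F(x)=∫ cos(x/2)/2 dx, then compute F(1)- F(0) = sin(1/2)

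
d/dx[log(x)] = 1/x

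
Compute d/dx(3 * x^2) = 6*x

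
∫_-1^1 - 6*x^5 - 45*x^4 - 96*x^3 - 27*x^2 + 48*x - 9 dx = -54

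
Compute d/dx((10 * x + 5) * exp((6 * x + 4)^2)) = 720*x^2*exp(36*x^2 + 48*x + 16) + 840*x*exp(36*x^2 + 48*x + 16) + 250*exp(36*x^2 + 48*x + 16)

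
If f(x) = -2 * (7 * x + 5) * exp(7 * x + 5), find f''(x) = -686*x*exp(7*x + 5) - 686*exp(7*x + 5)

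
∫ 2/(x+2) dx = 2*log(x + 2) + C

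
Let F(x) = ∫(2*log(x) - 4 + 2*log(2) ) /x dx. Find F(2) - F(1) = -(-2 + log(2))^2 + (-2 + log(4))^2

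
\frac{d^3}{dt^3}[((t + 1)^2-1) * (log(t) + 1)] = (2*t - 2)/t^2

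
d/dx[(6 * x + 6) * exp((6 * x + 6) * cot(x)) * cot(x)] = 6*(-6*x^2*cos(x)/sin(x)^3 - 6*x + 5*x/sin(x)^2 - 12*x*cos(x)/sin(x)^3 - 6 + 1/tan(x) + 5/sin(x)^2 - 6*cos(x)/sin(x)^3)*exp(6*(x + 1)/tan(x))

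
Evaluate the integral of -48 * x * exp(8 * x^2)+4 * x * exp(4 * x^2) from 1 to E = -3*exp(8*exp(2)) - exp(4)/2 + 3*exp(8) + exp(4*exp(2))/2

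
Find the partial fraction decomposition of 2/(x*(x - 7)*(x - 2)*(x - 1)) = 1/(3*(x - 1)) - 1/(5*(x - 2)) + 1/(105*(x - 7)) - 1/(7*x)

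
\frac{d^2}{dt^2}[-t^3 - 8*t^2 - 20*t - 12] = -6*t - 16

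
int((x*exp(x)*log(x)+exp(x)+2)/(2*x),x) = (exp(x) + 2)*log(x)/2 + C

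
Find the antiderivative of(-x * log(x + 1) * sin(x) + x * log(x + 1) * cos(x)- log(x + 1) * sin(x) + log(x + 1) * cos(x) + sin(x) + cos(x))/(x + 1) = sqrt(2)*log(x + 1)*sin(x + pi/4) + C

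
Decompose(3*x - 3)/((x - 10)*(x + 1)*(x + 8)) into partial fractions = -3/(14*(x + 8)) + 6/(77*(x + 1)) + 3/(22*(x - 10))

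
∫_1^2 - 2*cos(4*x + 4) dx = -sin(12)/2 + sin(8)/2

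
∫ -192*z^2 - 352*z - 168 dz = -64*z^3 - 176*z^2 - 168*z + C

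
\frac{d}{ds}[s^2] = 2*s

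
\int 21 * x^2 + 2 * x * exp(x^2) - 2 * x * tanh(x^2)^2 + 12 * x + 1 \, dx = 7*x^3 + 5*x^2 + x + exp(x^2) + tanh(x^2) + C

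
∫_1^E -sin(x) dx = cos(E) - cos(1)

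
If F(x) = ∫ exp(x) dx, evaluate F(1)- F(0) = -1 + E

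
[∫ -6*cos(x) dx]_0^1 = -6*sin(1)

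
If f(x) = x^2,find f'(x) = 2*x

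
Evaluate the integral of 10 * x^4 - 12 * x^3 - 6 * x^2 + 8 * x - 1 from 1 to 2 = 14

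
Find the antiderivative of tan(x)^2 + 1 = tan(x) + C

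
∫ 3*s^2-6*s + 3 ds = s^3 - 3*s^2 + 3*s + C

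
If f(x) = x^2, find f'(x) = 2*x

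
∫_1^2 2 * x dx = 3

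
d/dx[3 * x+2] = 3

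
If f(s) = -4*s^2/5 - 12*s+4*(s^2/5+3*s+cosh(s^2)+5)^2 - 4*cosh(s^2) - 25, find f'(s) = 16*s^3*sinh(s^2)/5 + 16*s^3/25 + 48*s^2*sinh(s^2) + 72*s^2/5 + 72*s*sinh(s^2) + 8*s*sinh(2*s^2) + 16*s*cosh(s^2)/5 + 432*s/5 + 24*cosh(s^2) + 108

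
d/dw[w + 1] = 1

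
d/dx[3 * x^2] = 6*x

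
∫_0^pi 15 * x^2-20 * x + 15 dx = 5*pi*(2 + (-1 + pi)^2)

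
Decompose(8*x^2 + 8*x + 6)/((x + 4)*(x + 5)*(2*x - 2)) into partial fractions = 83/(6*(x + 5)) - 51/(5*(x + 4)) + 11/(30*(x - 1))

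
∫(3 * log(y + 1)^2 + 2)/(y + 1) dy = (log(y + 1)^2 + 2)*log(y + 1) + C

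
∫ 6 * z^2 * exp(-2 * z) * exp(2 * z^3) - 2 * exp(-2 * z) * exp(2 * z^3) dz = exp(2*z*(z^2 - 1)) + C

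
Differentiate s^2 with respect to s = 2*s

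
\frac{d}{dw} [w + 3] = 1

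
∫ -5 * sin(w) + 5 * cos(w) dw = 5*sqrt(2)*sin(w + pi/4) + C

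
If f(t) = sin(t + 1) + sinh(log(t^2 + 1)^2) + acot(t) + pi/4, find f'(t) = (t^2*cos(t + 1) + 4*t*log(t^2 + 1)*cosh(log(t^2 + 1)^2) + cos(t + 1) - 1)/(t^2 + 1)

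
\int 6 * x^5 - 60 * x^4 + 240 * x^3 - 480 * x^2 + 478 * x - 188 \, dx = x^6 - 12*x^5 + 60*x^4 - 160*x^3 + 239*x^2 - 188*x + C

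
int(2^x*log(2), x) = 2^x + C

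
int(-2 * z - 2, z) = -z^2 - 2*z + C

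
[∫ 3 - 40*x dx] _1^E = (3 - 4*E)*(3 + 5*E) + 8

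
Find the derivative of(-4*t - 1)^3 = -192*t^2 - 96*t - 12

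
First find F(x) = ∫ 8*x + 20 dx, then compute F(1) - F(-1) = 40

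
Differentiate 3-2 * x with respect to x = -2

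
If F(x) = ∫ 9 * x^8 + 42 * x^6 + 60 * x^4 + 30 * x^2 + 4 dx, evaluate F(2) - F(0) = 1752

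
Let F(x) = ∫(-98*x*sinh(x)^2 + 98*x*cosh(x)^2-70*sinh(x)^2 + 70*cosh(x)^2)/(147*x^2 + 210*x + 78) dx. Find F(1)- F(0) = -log(26)/3 + log(145)/3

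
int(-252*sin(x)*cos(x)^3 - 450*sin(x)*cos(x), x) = (63*cos(x)^2 + 225)*cos(x)^2 + C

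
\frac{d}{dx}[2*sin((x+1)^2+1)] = 4*(x + 1)*cos(x^2 + 2*x + 2)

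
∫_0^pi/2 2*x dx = pi^2/4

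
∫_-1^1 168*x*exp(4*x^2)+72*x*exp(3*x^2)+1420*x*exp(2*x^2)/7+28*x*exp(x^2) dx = 0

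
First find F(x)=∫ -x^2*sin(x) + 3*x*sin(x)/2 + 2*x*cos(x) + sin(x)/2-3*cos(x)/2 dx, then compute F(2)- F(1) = cos(2)/2 + cos(1)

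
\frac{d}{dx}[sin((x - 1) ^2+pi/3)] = 2*(x - 1)*cos(x^2 - 2*x + 1 + pi/3)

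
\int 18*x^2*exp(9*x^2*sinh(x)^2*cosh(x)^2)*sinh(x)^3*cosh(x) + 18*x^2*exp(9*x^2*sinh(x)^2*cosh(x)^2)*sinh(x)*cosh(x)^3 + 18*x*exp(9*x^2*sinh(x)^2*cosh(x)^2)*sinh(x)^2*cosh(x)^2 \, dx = exp(9*x^2*(cosh(4*x) - 1)/8) + C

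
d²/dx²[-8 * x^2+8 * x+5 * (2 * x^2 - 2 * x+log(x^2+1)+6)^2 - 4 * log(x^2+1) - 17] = (240*x^6 - 240*x^5 + 40*x^4*log(x^2 + 1) + 864*x^4 - 520*x^3 + 60*x^2*log(x^2 + 1) + 896*x^2 - 360*x + 60*log(x^2 + 1) + 376)/(x^4 + 2*x^2 + 1)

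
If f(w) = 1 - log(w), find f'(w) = -1/w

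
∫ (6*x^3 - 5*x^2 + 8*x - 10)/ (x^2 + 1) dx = 3*x^2 - 5*x + log(x^2 + 1) + 5*acot(x) + C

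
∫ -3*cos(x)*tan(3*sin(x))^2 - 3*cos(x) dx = -tan(3*sin(x)) + C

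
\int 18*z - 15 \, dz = 9*z^2 - 15*z + C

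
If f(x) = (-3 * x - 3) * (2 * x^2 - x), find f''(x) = -36*x - 6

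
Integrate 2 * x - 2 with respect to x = x^2 - 2*x + C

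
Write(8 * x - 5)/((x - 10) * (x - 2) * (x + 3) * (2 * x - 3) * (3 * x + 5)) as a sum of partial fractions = 27/(532*(3*x + 5)) + 112/(2907*(2*x - 3)) - 29/(2340*(x + 3)) - 1/(40*(x - 2)) + 15/(12376*(x - 10))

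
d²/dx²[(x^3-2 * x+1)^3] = 72*x^7 - 252*x^5 + 90*x^4 + 240*x^3 - 144*x^2 - 30*x + 24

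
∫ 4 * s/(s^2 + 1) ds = 2*log(s^2 + 1) + C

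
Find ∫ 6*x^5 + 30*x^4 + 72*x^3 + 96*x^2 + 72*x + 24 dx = x^6 + 6*x^5 + 18*x^4 + 32*x^3 + 36*x^2 + 24*x + C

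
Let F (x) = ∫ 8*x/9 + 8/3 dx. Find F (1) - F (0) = 28/9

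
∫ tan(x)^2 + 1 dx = tan(x) + C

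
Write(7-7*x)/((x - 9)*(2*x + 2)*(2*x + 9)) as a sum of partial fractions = 11/(27*(2*x + 9)) - 1/(10*(x + 1)) - 14/(135*(x - 9))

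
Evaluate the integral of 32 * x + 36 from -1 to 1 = 72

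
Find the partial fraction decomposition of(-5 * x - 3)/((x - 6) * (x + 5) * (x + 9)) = 7/(10*(x + 9)) - 1/(2*(x + 5)) - 1/(5*(x - 6))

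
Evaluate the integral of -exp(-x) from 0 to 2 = -1 + exp(-2)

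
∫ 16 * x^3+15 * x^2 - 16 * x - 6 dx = 4*x^4 + 5*x^3 - 8*x^2 - 6*x + C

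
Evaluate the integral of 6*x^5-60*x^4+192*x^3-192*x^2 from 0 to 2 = -64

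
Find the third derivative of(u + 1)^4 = 24*u + 24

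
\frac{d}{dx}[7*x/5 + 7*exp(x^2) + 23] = 14*x*exp(x^2) + 7/5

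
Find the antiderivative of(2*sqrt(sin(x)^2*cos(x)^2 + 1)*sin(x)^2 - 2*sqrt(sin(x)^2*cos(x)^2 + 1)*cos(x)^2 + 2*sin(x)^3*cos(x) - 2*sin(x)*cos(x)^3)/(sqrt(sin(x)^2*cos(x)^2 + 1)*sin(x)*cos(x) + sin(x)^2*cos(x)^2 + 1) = -2*log(sqrt(2)*sqrt(9 - cos(4*x))/4 + sin(2*x)/2) + C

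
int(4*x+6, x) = 2*x^2 + 6*x + C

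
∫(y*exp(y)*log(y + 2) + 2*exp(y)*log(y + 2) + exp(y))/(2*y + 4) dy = exp(y)*log(y + 2)/2 + C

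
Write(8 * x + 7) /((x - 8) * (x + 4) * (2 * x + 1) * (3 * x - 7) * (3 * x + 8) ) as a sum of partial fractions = 129/(8320*(3*x + 8)) - 231/(27455*(3*x - 7)) + 48/(26299*(2*x + 1)) - 25/(6384*(x + 4)) + 71/(110976*(x - 8))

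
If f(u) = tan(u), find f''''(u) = 24*tan(u)^5 + 40*tan(u)^3 + 16*tan(u)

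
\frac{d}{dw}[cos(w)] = -sin(w)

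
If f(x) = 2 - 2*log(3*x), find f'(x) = -2/x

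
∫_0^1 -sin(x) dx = -1 + cos(1)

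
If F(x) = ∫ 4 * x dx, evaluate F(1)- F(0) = 2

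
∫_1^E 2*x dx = -1 + exp(2)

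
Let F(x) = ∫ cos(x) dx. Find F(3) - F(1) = -sin(1) + sin(3)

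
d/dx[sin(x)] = cos(x)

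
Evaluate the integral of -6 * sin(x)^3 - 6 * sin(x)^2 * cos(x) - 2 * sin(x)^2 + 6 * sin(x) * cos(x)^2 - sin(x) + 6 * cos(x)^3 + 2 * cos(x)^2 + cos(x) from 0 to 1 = -3 + cos(1) + sin(1) + sin(2) + 4*sqrt(2)*sin(pi/4 + 1)^3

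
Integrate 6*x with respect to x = 3*x^2 + C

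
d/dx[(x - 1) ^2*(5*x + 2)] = 15*x^2 - 16*x + 1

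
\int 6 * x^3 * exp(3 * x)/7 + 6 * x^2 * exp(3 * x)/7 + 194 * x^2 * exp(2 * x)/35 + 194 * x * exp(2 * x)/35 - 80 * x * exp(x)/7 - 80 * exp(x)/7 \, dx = (5*x*exp(x) - 14)*(2*x^2*exp(2*x) + 25*x*exp(x) - 10)/35 + C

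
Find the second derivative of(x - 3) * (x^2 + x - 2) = 6*x - 4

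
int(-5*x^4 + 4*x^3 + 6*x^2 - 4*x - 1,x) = -x^5 + x^4 + 2*x^3 - 2*x^2 - x + C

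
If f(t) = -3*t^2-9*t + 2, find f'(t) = -6*t - 9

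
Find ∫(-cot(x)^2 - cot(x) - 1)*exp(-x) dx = exp(-x)*cot(x) + C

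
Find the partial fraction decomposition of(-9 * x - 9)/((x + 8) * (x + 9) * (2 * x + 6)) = 6/(x + 9) - 63/(10*(x + 8)) + 3/(10*(x + 3))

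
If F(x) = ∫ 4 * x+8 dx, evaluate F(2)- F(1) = 14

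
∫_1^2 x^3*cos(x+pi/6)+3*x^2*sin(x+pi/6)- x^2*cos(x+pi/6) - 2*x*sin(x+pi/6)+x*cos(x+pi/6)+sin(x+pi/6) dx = -sin(pi/6 + 1) + 6*sin(pi/6 + 2)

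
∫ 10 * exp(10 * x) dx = exp(10*x) + C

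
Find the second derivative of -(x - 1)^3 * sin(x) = x^3*sin(x) - 3*x^2*sin(x) - 6*x^2*cos(x) - 3*x*sin(x) + 12*x*cos(x) + 5*sin(x) - 6*cos(x)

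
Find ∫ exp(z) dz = exp(z) + C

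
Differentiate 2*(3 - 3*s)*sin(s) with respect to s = -6*s*cos(s) - 6*sin(s) + 6*cos(s)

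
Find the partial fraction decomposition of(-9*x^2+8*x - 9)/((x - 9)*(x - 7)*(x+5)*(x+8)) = 649/(765*(x + 8)) - 137/(252*(x + 5)) + 197/(180*(x - 7)) - 333/(238*(x - 9))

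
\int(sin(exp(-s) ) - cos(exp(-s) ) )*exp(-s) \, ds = sqrt(2)*sin(pi/4 + exp(-s)) + C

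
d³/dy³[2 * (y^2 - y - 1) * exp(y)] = 2*y^2*exp(y) + 10*y*exp(y) + 4*exp(y)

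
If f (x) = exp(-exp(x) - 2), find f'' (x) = (exp(2*x) - exp(x))*exp(-exp(x) - 2)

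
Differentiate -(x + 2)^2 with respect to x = -2*x - 4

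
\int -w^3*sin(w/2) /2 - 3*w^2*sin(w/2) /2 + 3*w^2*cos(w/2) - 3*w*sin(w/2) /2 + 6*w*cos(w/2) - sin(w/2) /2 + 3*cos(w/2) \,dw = (w + 1)^3*cos(w/2) + C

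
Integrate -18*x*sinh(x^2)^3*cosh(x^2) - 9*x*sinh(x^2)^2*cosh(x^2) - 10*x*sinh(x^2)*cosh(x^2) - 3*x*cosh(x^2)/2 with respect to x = -(9*sinh(x^2)^3 + 6*sinh(x^2)^2 + 10*sinh(x^2) + 3)*sinh(x^2)/4 + C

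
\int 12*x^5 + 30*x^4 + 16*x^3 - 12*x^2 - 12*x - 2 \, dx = 2*x^6 + 6*x^5 + 4*x^4 - 4*x^3 - 6*x^2 - 2*x + C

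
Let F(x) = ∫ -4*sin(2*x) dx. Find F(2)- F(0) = -2 + 2*cos(4)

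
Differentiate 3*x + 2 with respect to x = 3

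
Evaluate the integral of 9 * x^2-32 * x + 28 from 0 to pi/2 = (-4 + 3*pi/2)*(-2 + pi/2)^2 + 16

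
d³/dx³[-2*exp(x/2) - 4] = -exp(x/2)/4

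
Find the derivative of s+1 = 1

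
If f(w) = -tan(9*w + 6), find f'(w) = -9*tan(9*w + 6)^2 - 9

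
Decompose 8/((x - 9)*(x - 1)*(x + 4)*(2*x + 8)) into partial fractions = 72/(4225*(x + 4)) + 4/(65*(x + 4)^2) - 1/(50*(x - 1)) + 1/(338*(x - 9))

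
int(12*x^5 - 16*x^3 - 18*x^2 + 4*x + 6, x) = 2*x^6 - 4*x^4 - 6*x^3 + 2*x^2 + 6*x + C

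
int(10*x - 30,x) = 5*x^2 - 30*x + C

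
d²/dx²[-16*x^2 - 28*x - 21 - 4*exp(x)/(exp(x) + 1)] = (-32*exp(3*x) - 92*exp(2*x) - 100*exp(x) - 32)/(exp(3*x) + 3*exp(2*x) + 3*exp(x) + 1)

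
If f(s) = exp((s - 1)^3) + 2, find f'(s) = 3*s^2*exp(s^3 - 3*s^2 + 3*s - 1) - 6*s*exp(s^3 - 3*s^2 + 3*s - 1) + 3*exp(s^3 - 3*s^2 + 3*s - 1)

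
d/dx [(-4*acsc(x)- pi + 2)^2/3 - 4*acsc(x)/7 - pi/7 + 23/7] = (-224*acsc(x) - 56*pi + 124)/(21*x^2*sqrt(1 - 1/x^2))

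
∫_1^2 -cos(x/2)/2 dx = -sin(1) + sin(1/2)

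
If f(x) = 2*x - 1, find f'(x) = 2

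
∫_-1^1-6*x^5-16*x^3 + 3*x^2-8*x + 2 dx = 6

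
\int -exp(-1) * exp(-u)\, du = exp(-u - 1) + C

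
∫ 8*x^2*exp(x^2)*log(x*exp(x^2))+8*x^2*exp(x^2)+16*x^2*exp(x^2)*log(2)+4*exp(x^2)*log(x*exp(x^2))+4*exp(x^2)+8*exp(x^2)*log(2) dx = 4*x*exp(x^2)*log(4*x*exp(x^2)) + C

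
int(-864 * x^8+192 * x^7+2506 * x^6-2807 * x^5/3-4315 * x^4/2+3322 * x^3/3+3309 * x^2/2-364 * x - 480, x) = -96*x^9 + 24*x^8 + 358*x^7 - 2807*x^6/18 - 863*x^5/2 + 1661*x^4/6 + 1103*x^3/2 - 182*x^2 - 480*x + C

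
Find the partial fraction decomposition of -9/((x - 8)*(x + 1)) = 1/(x + 1) - 1/(x - 8)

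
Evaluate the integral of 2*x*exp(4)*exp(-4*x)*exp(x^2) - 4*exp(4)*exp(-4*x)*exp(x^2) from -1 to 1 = E - exp(9)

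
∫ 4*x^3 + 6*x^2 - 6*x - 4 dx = x^4 + 2*x^3 - 3*x^2 - 4*x + C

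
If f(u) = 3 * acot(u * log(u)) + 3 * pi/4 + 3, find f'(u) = (-3*log(u) - 3)/(u^2*log(u)^2 + 1)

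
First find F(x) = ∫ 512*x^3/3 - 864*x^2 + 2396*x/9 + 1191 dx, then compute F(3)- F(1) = -5650/9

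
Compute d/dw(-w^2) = -2*w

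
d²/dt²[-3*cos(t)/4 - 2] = 3*cos(t)/4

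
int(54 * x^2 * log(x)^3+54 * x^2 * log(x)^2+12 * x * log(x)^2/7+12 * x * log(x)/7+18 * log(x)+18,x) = 6*x*(21*x^2*log(x)^2 + x*log(x) + 21)*log(x)/7 + C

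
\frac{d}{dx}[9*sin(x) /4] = 9*cos(x)/4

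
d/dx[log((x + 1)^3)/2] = 3/(2*x + 2)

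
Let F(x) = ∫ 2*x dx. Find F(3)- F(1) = 8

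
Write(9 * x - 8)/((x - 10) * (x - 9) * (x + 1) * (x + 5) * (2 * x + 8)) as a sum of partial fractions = -53/(1680*(x + 5)) + 11/(273*(x + 4)) - 17/(2640*(x + 1)) - 73/(3640*(x - 9)) + 41/(2310*(x - 10))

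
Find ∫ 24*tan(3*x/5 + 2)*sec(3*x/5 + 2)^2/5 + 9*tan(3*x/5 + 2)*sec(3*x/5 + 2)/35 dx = (28*sec(3*x/5 + 2) + 3)*sec(3*x/5 + 2)/7 + C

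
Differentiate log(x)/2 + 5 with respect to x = 1/(2*x)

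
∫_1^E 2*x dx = -1 + exp(2)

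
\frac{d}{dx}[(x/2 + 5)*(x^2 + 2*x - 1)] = 3*x^2/2 + 12*x + 19/2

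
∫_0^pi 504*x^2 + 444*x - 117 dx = 108 + (3 - 4*pi)*(3 + 2*pi)*(-21*pi - 12)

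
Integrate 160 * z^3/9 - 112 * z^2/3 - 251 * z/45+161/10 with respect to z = 40*z^4/9 - 112*z^3/9 - 251*z^2/90 + 161*z/10 + C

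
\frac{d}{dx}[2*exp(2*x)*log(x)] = (4*x*exp(2*x)*log(x) + 2*exp(2*x))/x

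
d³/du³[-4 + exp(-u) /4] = -exp(-u)/4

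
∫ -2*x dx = -x^2 + C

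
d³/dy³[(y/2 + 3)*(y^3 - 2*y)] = 12*y + 18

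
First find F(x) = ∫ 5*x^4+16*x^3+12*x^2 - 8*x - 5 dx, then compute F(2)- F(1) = 102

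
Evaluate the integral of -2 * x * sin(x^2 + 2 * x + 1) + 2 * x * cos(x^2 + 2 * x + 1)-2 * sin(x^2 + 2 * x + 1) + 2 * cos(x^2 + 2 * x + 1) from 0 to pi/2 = -sin(1) - cos(1) + sin((1 + pi/2)^2) + cos((1 + pi/2)^2)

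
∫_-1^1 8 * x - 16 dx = -32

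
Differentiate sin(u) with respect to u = cos(u)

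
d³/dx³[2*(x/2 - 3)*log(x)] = (-x - 12)/x^3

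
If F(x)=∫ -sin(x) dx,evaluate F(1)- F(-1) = 0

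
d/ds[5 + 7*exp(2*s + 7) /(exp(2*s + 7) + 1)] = 14*exp(2*s + 7)/(exp(14)*exp(4*s) + 2*exp(7)*exp(2*s) + 1)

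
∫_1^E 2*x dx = -1 + exp(2)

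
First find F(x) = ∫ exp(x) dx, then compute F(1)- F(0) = -1 + E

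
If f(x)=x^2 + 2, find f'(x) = 2*x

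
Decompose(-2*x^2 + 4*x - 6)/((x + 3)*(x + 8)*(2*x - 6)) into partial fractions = -83/(55*(x + 8)) + 3/(5*(x + 3)) - 1/(11*(x - 3))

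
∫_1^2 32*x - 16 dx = 32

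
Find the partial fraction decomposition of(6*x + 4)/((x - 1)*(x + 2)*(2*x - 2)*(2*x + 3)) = -4/(5*(2*x + 3)) + 4/(9*(x + 2)) - 2/(45*(x - 1)) + 1/(3*(x - 1)^2)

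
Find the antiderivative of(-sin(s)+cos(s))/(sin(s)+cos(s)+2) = log(sin(s) + cos(s) + 2) + C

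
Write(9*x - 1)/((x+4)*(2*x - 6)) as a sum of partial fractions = 37/(14*(x + 4)) + 13/(7*(x - 3))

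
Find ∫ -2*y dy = -y^2 + C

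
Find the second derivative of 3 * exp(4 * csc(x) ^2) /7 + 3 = 24*(-2 - 5/sin(x)^2 + 8/sin(x)^4)*exp(4/sin(x)^2)/(7*sin(x)^2)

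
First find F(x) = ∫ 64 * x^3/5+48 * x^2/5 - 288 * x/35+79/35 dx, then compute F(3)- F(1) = 1554/5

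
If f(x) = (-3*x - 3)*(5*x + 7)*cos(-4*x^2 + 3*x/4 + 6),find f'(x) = -120*x^3*sin(-4*x^2 + 3*x/4 + 6) - 1107*x^2*sin(-4*x^2 + 3*x/4 + 6)/4 - 141*x*sin(-4*x^2 + 3*x/4 + 6) - 30*x*cos(-4*x^2 + 3*x/4 + 6) + 63*sin(-4*x^2 + 3*x/4 + 6)/4 - 36*cos(-4*x^2 + 3*x/4 + 6)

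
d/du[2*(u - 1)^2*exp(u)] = 2*u^2*exp(u) - 2*exp(u)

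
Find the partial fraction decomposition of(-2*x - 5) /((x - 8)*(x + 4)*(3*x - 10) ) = 15/(44*(3*x - 10)) + 1/(88*(x + 4)) - 1/(8*(x - 8))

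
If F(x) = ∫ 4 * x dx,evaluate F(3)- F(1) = 16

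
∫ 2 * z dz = z^2 + C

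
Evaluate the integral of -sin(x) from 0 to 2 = -1 + cos(2)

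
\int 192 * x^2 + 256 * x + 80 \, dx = 64*x^3 + 128*x^2 + 80*x + C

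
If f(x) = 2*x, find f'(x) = 2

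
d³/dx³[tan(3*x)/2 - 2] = 81*tan(3*x)^4 + 108*tan(3*x)^2 + 27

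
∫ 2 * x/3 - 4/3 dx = x^2/3 - 4*x/3 + C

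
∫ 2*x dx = x^2 + C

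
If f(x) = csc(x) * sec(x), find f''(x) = 2*sin(x)/cos(x)^3 + 2*cos(x)/sin(x)^3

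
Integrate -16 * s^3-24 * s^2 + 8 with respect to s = -4*s^4 - 8*s^3 + 8*s + C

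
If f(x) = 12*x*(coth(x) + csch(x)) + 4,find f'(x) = -(12*x*cosh(x) + 12*x - 12*sinh(x) - 6*sinh(2*x))/sinh(x)^2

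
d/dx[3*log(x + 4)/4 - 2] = 3/(4*x + 16)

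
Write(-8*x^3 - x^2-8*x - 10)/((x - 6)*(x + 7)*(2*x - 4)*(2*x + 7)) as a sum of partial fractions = 1395/(1463*(2*x + 7)) - 2741/(1638*(x + 7)) + 47/(396*(x - 2)) - 911/(988*(x - 6))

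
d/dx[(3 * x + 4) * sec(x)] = 3*x*tan(x)*sec(x) + 4*tan(x)*sec(x) + 3*sec(x)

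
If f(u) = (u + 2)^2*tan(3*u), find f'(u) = 3*u^2/cos(3*u)^2 + 2*u*tan(3*u) + 12*u/cos(3*u)^2 + 4*tan(3*u) + 12/cos(3*u)^2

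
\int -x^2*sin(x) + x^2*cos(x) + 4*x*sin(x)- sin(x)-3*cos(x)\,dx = -sqrt(2)*(-x^2 + 2*x + 1)*sin(x + pi/4) + C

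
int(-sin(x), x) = cos(x) + C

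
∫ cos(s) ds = sin(s) + C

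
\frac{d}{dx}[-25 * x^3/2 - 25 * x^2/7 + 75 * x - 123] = -75*x^2/2 - 50*x/7 + 75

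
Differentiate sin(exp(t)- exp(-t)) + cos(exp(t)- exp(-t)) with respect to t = sqrt(2)*(exp(2*t) + 1)*exp(-t)*cos(exp(t) + pi/4 - exp(-t))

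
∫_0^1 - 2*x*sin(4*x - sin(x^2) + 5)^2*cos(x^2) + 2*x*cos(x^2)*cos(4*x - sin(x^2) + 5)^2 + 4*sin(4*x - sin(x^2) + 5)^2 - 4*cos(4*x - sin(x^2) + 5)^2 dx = sin(10)/2 - sin(2*(9 - sin(1)))/2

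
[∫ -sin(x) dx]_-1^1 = 0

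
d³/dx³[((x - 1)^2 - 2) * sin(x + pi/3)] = -x^2*cos(x + pi/3) - 6*x*sin(x + pi/3) + 2*x*cos(x + pi/3) + 6*sin(x + pi/3) + 7*cos(x + pi/3)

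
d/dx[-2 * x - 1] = -2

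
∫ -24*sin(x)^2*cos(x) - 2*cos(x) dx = -8*sin(x) + 2*sin(3*x) + C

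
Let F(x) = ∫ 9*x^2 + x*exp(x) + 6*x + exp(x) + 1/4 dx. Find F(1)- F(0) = E + 25/4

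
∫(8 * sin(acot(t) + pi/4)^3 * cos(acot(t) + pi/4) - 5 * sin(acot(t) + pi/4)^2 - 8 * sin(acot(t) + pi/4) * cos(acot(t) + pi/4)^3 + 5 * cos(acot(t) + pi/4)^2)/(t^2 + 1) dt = (-9*t^4 - 16*t^2 + 1)/(2*(t^4 + 2*t^2 + 1)) + C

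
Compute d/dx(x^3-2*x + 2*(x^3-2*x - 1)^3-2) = 18*x^8 - 84*x^6 - 36*x^5 + 120*x^4 + 96*x^3 - 27*x^2 - 48*x - 14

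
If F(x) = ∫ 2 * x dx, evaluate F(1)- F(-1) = 0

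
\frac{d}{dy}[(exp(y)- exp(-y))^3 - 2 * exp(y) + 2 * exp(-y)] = (3*exp(6*y) - 5*exp(4*y) - 5*exp(2*y) + 3)*exp(-3*y)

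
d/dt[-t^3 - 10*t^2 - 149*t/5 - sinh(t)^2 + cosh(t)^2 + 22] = -3*t^2 - 20*t - 149/5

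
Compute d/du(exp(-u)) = -exp(-u)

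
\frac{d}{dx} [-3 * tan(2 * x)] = -6/cos(2*x)^2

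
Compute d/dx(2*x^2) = 4*x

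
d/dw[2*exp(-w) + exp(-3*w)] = (-2*exp(2*w) - 3)*exp(-3*w)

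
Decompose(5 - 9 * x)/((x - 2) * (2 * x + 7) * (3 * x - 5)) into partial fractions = 90/(31*(3*x - 5)) + 146/(341*(2*x + 7)) - 13/(11*(x - 2))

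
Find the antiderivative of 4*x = 2*x^2 + C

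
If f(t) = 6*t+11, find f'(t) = 6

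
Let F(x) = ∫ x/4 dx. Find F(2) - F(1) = 3/8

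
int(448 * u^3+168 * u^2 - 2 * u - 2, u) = 112*u^4 + 56*u^3 - u^2 - 2*u + C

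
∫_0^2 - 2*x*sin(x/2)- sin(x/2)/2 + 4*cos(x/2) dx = -1 + 9*cos(1)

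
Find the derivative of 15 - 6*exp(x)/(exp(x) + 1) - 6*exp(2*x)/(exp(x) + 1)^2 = (-18*exp(2*x) - 6*exp(x))/(exp(3*x) + 3*exp(2*x) + 3*exp(x) + 1)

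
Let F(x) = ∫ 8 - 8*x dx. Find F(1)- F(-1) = 16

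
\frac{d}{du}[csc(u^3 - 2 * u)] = 2*(2 - 3*u^2)*cos(u*(u^2 - 2))/(1 - cos(2*u*(u^2 - 2)))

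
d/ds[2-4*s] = -4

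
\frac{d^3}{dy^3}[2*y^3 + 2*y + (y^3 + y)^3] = 504*y^6 + 630*y^4 + 180*y^2 + 18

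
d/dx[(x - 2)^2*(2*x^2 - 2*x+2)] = 8*x^3 - 30*x^2 + 36*x - 16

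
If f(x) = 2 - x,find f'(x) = -1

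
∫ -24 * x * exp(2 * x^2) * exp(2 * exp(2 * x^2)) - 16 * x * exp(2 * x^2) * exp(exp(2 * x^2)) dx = (-3*exp(exp(2*x^2)) - 4)*exp(exp(2*x^2)) + C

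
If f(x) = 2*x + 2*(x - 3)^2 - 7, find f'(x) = 4*x - 10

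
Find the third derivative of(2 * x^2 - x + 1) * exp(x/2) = x^2*exp(x/2)/4 + 23*x*exp(x/2)/8 + 43*exp(x/2)/8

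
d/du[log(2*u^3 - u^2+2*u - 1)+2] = (6*u^2 - 2*u + 2)/(2*u^3 - u^2 + 2*u - 1)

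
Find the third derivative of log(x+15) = 2/(x^3 + 45*x^2 + 675*x + 3375)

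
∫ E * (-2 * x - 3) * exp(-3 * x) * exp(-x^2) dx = exp(-x^2 - 3*x + 1) + C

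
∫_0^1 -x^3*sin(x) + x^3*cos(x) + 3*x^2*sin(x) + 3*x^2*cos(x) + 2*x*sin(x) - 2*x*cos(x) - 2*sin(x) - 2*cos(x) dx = -sin(1) - cos(1)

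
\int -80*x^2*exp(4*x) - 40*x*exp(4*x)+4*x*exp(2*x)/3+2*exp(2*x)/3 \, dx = 2*x*(-30*x*exp(2*x) + 1)*exp(2*x)/3 + C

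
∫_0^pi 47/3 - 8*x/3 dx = -4 + (-4 + pi/3)*(-4*pi - 1)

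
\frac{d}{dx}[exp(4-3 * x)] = -3*exp(4 - 3*x)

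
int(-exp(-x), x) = exp(-x) + C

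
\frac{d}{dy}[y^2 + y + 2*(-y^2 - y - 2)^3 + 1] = -12*y^5 - 30*y^4 - 72*y^3 - 78*y^2 - 70*y - 23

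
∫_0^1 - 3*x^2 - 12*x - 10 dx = -17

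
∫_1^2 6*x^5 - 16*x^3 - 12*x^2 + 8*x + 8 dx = -5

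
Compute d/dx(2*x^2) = 4*x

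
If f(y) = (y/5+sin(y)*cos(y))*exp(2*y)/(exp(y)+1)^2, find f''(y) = (-2*y*exp(y) + 4*y - 10*exp(2*y)*sin(2*y) - 25*exp(y)*sin(2*y) + 20*exp(y)*cos(2*y) + 4*exp(y) + 20*cos(2*y) + 4)*exp(2*y)/(5*exp(4*y) + 20*exp(3*y) + 30*exp(2*y) + 20*exp(y) + 5)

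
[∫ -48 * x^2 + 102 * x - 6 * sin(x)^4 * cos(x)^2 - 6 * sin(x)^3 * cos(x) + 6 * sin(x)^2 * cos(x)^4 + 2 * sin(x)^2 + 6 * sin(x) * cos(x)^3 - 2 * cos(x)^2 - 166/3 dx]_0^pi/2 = -19 + 2*(2 - pi)^3 - 2*pi/3 + 3*(2 - pi)^2/4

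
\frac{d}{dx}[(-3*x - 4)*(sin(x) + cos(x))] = 3*x*sin(x) - 3*x*cos(x) + sin(x) - 7*cos(x)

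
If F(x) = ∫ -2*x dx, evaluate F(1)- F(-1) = 0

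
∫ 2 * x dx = x^2 + C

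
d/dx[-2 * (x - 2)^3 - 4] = -6*x^2 + 24*x - 24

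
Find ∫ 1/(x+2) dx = log(3*x + 6) + C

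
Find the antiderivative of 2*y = y^2 + C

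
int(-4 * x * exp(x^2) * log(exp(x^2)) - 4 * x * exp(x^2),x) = -2*x^2*exp(x^2) + C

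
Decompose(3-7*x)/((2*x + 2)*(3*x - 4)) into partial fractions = -19/(14*(3*x - 4)) - 5/(7*(x + 1))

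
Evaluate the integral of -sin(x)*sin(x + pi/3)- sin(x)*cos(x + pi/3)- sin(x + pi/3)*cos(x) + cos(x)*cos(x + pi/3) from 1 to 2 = sqrt(2)*(cos(pi/12 + 4) - cos(pi/12 + 2))/2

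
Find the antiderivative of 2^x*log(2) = 2^x + C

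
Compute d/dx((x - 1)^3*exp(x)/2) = x^3*exp(x)/2 - 3*x*exp(x)/2 + exp(x)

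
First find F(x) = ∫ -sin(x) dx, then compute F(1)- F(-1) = 0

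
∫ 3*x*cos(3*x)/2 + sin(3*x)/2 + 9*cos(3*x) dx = (x/2 + 3)*sin(3*x) + C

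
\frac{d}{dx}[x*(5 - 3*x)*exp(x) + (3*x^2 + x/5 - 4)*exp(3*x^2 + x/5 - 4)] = 18*x^3*exp(3*x^2 + x/5 - 4) - 3*x^2*exp(x) + 9*x^2*exp(3*x^2 + x/5 - 4)/5 - x*exp(x) - 449*x*exp(3*x^2 + x/5 - 4)/25 + 5*exp(x) - 3*exp(3*x^2 + x/5 - 4)/5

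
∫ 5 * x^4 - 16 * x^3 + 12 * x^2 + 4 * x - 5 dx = x^5 - 4*x^4 + 4*x^3 + 2*x^2 - 5*x + C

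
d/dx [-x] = -1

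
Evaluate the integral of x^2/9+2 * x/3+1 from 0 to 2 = 98/27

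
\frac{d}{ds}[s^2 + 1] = 2*s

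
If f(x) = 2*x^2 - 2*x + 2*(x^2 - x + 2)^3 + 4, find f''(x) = 60*x^4 - 120*x^3 + 216*x^2 - 156*x + 76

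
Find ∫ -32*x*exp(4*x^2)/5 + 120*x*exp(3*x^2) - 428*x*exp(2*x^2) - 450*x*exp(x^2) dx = (-4*exp(3*x^2) + 100*exp(2*x^2) - 535*exp(x^2) - 1125)*exp(x^2)/5 + C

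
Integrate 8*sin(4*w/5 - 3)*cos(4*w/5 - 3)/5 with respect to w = sin(4*w/5 - 3)^2 + C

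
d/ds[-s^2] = -2*s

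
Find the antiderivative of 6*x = 3*x^2 + C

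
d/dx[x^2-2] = 2*x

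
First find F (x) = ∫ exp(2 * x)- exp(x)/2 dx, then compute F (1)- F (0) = -E/2 + exp(2)/2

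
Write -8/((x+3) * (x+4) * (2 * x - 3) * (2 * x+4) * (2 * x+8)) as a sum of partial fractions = -32/(7623*(2*x - 3)) + 37/(242*(x + 4)) + 1/(11*(x + 4)^2) - 2/(9*(x + 3)) + 1/(14*(x + 2))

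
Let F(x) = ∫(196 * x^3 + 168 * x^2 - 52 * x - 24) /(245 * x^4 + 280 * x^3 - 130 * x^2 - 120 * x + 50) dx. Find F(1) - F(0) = -log(10)/5 + log(65)/5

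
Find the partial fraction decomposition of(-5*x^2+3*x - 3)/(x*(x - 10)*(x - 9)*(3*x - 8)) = -75/(304*(3*x - 8)) + 127/(57*(x - 9)) - 43/(20*(x - 10)) + 1/(240*x)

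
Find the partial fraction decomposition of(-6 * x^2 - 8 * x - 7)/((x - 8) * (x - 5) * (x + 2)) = -3/(14*(x + 2)) + 197/(21*(x - 5)) - 91/(6*(x - 8))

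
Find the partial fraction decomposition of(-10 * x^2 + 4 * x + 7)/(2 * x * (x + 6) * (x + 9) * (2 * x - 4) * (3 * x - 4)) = 441/(21824*(3*x - 4)) - 839/(36828*(x + 9)) + 377/(12672*(x + 6)) - 25/(1408*(x - 2)) + 7/(1728*x)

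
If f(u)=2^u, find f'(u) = 2^u*log(2)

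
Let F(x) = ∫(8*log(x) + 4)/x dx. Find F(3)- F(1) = -1 + (1 + 2*log(3))^2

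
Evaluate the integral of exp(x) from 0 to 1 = -1 + E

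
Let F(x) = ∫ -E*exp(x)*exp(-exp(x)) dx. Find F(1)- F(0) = -1 + exp(1 - E)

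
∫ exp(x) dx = exp(x) + C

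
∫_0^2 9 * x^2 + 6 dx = 36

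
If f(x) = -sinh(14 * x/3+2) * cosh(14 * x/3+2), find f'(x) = -14*cosh(28*x/3 + 4)/3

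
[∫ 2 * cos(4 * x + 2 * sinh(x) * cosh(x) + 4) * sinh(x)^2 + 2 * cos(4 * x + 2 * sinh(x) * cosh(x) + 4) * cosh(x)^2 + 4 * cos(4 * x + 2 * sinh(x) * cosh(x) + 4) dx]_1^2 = -sin(2*sinh(1)*cosh(1) + 8) + sin(12 + 2*sinh(2)*cosh(2))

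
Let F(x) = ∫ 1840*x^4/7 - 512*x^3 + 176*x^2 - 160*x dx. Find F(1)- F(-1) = 4672/21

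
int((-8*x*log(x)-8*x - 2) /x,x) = -2*(4*x + 1)*log(x) + C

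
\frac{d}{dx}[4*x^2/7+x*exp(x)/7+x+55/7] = x*exp(x)/7 + 8*x/7 + exp(x)/7 + 1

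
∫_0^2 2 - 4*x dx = -4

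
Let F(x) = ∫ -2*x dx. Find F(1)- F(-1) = 0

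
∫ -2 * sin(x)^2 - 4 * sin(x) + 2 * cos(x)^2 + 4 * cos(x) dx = (sqrt(2)*sin(x + pi/4) + 2)^2 + C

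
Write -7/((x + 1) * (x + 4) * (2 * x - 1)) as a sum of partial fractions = -28/(27*(2*x - 1)) - 7/(27*(x + 4)) + 7/(9*(x + 1))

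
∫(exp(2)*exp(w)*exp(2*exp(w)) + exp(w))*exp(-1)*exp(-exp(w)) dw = 2*sinh(exp(w) + 1) + C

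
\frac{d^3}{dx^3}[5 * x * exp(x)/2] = 5*x*exp(x)/2 + 15*exp(x)/2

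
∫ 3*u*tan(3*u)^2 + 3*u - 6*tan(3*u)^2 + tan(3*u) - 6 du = (u - 2)*tan(3*u) + C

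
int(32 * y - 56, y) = 16*y^2 - 56*y + C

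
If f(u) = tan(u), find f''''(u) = 24*tan(u)^5 + 40*tan(u)^3 + 16*tan(u)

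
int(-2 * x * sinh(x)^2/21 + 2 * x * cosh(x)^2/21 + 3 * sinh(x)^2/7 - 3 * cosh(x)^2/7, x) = x^2/21 - 3*x/7 + C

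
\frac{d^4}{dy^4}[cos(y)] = cos(y)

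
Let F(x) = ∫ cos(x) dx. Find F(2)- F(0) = sin(2)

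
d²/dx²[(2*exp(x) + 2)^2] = 16*exp(2*x) + 8*exp(x)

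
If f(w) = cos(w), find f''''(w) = cos(w)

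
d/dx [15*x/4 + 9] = 15/4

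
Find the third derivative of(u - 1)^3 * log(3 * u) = (6*u^3*log(u) + 6*u^3*log(3) + 11*u^3 - 6*u^2 - 3*u - 2)/u^3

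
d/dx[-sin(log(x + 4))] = -cos(log(x + 4))/(x + 4)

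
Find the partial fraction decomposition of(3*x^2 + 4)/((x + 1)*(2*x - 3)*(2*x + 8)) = 43/(110*(2*x - 3)) + 26/(33*(x + 4)) - 7/(30*(x + 1))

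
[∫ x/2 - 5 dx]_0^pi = -25 + (-5 + pi/2)^2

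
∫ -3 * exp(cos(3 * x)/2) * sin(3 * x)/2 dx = exp(cos(3*x)/2) + C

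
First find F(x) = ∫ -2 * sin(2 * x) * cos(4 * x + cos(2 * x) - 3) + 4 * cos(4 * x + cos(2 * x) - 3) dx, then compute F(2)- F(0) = sin(cos(4) + 5) + sin(2)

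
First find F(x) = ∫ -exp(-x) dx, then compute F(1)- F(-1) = -E + exp(-1)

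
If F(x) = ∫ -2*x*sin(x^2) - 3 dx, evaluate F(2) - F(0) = -7 + cos(4)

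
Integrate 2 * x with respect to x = x^2 + C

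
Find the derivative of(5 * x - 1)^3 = 375*x^2 - 150*x + 15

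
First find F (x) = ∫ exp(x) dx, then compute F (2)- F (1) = -E + exp(2)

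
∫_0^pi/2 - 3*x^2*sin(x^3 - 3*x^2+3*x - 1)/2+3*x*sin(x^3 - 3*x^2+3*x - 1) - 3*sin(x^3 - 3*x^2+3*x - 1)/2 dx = -cos(1)/2 + cos((-1 + pi/2)^3)/2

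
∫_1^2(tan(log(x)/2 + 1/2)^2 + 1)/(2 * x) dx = -tan(1/2) + tan(log(2)/2 + 1/2)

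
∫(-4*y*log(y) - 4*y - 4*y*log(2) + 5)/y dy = -(4*y - 5)*log(2*y) + C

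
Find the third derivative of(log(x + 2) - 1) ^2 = (4*log(x + 2) - 10)/(x^3 + 6*x^2 + 12*x + 8)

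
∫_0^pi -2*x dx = -pi^2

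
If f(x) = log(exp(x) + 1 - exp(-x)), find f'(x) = (exp(2*x) + 1)/(exp(2*x) + exp(x) - 1)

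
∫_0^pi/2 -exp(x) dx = 1 - exp(pi/2)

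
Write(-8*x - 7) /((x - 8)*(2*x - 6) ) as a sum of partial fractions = 31/(10*(x - 3)) - 71/(10*(x - 8))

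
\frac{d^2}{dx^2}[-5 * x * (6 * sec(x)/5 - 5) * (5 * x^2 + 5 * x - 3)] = 30*x^3/cos(x) - 60*x^3/cos(x)^3 - 180*x^2*sin(x)/cos(x)^2 + 30*x^2/cos(x) - 60*x^2/cos(x)^3 - 120*x*sin(x)/cos(x)^2 + 750*x - 198*x/cos(x) + 36*x/cos(x)^3 + 36*sin(x)/cos(x)^2 + 250 - 60/cos(x)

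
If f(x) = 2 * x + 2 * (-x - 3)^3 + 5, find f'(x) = -6*x^2 - 36*x - 52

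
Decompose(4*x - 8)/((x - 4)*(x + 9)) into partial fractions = 44/(13*(x + 9)) + 8/(13*(x - 4))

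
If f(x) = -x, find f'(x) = -1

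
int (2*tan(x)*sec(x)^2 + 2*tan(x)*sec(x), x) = (sec(x) + 2)*sec(x) + C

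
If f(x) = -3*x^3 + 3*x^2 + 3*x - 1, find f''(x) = 6 - 18*x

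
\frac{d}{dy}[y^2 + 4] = 2*y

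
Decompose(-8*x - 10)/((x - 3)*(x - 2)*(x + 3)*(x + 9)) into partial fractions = -31/(396*(x + 9)) + 7/(90*(x + 3)) + 26/(55*(x - 2)) - 17/(36*(x - 3))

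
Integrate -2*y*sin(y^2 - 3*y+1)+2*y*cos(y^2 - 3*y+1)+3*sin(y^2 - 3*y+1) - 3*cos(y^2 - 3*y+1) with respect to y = sin(y^2 - 3*y + 1) + cos(y^2 - 3*y + 1) + C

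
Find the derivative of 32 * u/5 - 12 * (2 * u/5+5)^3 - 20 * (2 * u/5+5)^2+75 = -288*u^2/125 - 64*u - 2168/5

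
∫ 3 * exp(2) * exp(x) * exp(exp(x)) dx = 3*exp(exp(x) + 2) + C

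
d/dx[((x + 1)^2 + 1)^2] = 4*x^3 + 12*x^2 + 16*x + 8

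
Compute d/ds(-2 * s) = -2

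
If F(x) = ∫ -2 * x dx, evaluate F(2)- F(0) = -4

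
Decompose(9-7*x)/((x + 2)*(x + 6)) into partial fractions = -51/(4*(x + 6)) + 23/(4*(x + 2))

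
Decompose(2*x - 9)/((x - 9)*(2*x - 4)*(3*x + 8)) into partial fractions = -129/(980*(3*x + 8)) + 5/(196*(x - 2)) + 9/(490*(x - 9))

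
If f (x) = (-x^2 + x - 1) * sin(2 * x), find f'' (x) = 4*x^2*sin(2*x) - 4*x*sin(2*x) - 8*x*cos(2*x) + 2*sin(2*x) + 4*cos(2*x)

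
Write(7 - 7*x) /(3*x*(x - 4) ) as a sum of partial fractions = -7/(4*(x - 4)) - 7/(12*x)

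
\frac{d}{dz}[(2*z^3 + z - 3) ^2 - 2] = 24*z^5 + 16*z^3 - 36*z^2 + 2*z - 6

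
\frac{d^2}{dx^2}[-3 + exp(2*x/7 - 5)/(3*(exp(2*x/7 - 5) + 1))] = (4*exp(2*x/7 - 5) - 4*exp(4*x/7 - 10))/(147*exp(-15)*exp(6*x/7) + 441*exp(-10)*exp(4*x/7) + 441*exp(-5)*exp(2*x/7) + 147)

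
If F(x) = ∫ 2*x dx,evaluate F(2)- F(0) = 4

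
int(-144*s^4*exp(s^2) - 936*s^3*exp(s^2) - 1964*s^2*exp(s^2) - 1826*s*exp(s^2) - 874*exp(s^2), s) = (6*s + 5)*(4*s - 12*(s + 3)^2 + 19)*exp(s^2) + C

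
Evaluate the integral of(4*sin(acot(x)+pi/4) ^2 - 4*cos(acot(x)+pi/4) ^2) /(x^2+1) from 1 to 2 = 6/5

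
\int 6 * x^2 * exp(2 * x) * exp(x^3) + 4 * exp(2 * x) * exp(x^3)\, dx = 2*exp(x*(x^2 + 2)) + C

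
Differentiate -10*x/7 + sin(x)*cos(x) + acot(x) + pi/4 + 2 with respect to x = (14*x^2*cos(x)^2 - 17*x^2 + 14*cos(x)^2 - 24)/(7*x^2 + 7)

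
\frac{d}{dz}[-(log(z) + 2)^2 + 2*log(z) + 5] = (-2*log(z) - 2)/z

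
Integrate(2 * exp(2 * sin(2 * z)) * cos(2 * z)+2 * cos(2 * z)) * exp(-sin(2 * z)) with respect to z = 2*sinh(sin(2*z)) + C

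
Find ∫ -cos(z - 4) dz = -sin(z - 4) + C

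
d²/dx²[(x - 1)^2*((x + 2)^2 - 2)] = 12*x^2 + 12*x - 10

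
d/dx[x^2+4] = 2*x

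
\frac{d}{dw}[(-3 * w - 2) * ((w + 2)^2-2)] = -9*w^2 - 28*w - 14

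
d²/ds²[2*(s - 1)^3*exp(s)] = 2*s^3*exp(s) + 6*s^2*exp(s) - 6*s*exp(s) - 2*exp(s)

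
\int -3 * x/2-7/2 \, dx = -3*x^2/4 - 7*x/2 + C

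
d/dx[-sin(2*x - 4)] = -2*cos(2*x - 4)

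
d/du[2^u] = 2^u*log(2)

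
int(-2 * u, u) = -u^2 + C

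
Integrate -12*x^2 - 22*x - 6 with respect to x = -4*x^3 - 11*x^2 - 6*x + C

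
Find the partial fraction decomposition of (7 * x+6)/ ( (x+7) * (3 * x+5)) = -17/(16*(3*x + 5)) + 43/(16*(x + 7))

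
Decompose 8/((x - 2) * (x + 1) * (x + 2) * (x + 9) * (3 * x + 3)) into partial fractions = 1/(1848*(x + 9)) - 2/(21*(x + 2)) + 19/(216*(x + 1)) - 1/(9*(x + 1)^2) + 2/(297*(x - 2))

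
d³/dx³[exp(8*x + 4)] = 512*exp(8*x + 4)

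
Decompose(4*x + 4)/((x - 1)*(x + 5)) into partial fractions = 8/(3*(x + 5)) + 4/(3*(x - 1))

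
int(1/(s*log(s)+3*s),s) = log(log(s) + 3) + C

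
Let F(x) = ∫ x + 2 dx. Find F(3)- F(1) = 8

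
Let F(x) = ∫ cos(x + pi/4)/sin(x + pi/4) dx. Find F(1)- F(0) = log(sin(pi/4 + 1)) + log(2)/2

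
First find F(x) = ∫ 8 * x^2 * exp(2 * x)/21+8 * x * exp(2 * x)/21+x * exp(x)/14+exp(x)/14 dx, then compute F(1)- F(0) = E/14 + 4*exp(2)/21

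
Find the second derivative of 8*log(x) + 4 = -8/x^2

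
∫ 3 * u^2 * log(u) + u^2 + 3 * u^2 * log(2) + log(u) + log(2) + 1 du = u*(u^2 + 1)*log(2*u) + C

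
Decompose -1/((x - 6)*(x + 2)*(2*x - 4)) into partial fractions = -1/(64*(x + 2)) + 1/(32*(x - 2)) - 1/(64*(x - 6))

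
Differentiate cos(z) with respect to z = -sin(z)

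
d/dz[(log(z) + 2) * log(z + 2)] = (z*log(z) + z*log(z + 2) + 2*z + 2*log(z + 2))/(z^2 + 2*z)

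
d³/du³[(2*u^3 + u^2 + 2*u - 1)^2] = 480*u^3 + 240*u^2 + 216*u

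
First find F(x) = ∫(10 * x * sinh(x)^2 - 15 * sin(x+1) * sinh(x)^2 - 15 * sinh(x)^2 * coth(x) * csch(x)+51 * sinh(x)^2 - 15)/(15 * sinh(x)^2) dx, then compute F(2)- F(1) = -coth(1) + cos(3) - csch(1) + csch(2) - cos(2) + coth(2) + 22/5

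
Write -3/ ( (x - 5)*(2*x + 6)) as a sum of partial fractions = 3/(16*(x + 3)) - 3/(16*(x - 5))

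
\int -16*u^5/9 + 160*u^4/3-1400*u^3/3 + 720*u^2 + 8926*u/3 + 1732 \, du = -8*u^6/27 + 32*u^5/3 - 350*u^4/3 + 240*u^3 + 4463*u^2/3 + 1732*u + C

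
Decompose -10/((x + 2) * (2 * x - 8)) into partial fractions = 5/(6*(x + 2)) - 5/(6*(x - 4))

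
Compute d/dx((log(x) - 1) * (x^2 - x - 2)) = (2*x^2*log(x) - x^2 - x*log(x) - 2)/x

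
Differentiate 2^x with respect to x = 2^x*log(2)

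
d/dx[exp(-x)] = -exp(-x)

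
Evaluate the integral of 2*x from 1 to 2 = 3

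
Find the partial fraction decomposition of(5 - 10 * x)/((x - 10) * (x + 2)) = -25/(12*(x + 2)) - 95/(12*(x - 10))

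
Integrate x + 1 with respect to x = x^2/2 + x + C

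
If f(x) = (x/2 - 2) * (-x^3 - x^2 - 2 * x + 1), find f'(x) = -2*x^3 + 9*x^2/2 + 2*x + 9/2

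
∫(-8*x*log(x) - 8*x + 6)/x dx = 2*(3 - 4*x)*log(x) + C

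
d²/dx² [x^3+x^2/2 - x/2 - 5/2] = 6*x + 1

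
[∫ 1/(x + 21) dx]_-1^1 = -log(20) + log(22)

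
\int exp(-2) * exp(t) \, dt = exp(t - 2) + C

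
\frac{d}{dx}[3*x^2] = 6*x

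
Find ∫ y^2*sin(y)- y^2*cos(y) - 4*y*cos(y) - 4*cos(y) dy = -sqrt(2)*(y^2 + 2*y + 2)*sin(y + pi/4) + C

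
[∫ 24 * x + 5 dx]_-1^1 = 10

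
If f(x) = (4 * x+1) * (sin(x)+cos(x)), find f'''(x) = 4*x*sin(x) - 4*x*cos(x) - 11*sin(x) - 13*cos(x)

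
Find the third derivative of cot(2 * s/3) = -16*cot(2*s/3)^4/9 - 64*cot(2*s/3)^2/27 - 16/27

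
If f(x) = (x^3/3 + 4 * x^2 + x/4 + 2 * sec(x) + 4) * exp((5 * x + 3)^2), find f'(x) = (50*x^4/3 + 210*x^3 + 267*x^2/2 + 431*x/2 + 100*x/cos(x) + 2*sin(x)/cos(x)^2 + 481/4 + 60/cos(x))*exp(9)*exp(30*x)*exp(25*x^2)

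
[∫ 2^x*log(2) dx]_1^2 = 2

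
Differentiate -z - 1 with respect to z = -1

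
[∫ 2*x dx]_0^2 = 4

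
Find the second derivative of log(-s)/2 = -1/(2*s^2)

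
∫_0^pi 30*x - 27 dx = -12 + (-4 + 5*pi)*(-3 + 3*pi)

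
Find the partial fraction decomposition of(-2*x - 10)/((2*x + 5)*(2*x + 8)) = -5/(3*(2*x + 5)) + 1/(3*(x + 4))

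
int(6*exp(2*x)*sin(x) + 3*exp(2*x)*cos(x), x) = 3*exp(2*x)*sin(x) + C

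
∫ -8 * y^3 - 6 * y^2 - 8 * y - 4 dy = -2*y^4 - 2*y^3 - 4*y^2 - 4*y + C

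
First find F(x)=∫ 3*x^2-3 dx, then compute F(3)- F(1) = 20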